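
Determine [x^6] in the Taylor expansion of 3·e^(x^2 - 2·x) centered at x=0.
Expand to order 6: 3·e^(x^2 - 2·x) = 173·x^6/30 - 39·x^5/5 + 19·x^4/2 - 10·x^3 + 9·x^2 - 6·x + 3 + O(x^7).
The coefficient of x^6 is 173/30.

Final answer: 173/30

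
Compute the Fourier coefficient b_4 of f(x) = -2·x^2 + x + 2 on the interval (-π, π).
b_4 = (1/π) ∫_{-π}^{π} f(x)·sin(4x) dx.
Evaluate the integral (use parity and integration by parts as needed): b_4 = -1/2.

Final answer: -1/2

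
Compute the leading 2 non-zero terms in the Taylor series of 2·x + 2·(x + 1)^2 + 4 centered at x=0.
6·x + 6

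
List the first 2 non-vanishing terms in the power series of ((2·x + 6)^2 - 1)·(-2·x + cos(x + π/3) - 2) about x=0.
x·(-106 - 35·√(3)/2) - 105/2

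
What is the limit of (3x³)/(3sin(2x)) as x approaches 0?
Both numerator and denominator → 0 as x → 0; this is a 0/0 indeterminate form.
Expand each to leading order near x = 0: numerator ~ 3·x^3, denominator ~ 6·x.
The limit of the ratio is 0.

Final answer: 0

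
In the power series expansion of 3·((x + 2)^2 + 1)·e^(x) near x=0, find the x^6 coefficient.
Expand to order 6: 3·((x + 2)^2 + 1)·e^(x) = 59·x^6/240 + 9·x^5/8 + 33·x^4/8 + 23·x^3/2 + 45·x^2/2 + 27·x + 15 + O(x^7).
The coefficient of x^6 is 59/240.

Final answer: 59/240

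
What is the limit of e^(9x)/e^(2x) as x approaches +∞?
This is an ∞/∞ indeterminate form as x → +∞.
Rewrite e^(9x)/e^(2x) = e^((9−2)x) = e^(7x); the exponent coefficient is 7 > 0 so e^(7x) → ∞.
Limit = ∞.

Final answer: ∞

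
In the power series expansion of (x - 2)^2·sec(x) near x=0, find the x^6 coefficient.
Expand to order 6: (x - 2)^2·sec(x) = 197·x^6/360 - 5·x^5/6 + 4·x^4/3 - 2·x^3 + 3·x^2 - 4·x + 4 + O(x^7).
The coefficient of x^6 is 197/360.

Final answer: 197/360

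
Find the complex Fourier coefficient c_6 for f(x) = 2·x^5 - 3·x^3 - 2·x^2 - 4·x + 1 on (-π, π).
Compute the real Fourier coefficients first: a_6 = -2/9, b_6 = -2·π^4/3 + 179/162 + 37·π^2/27.
Then c_6 = (a_6 − i·b_6)/2 = -1/9 - 37·i·π^2/54 - 179·i/324 + i·π^4/3.

Final answer: -1/9 - 37·i·π^2/54 - 179·i/324 + i·π^4/3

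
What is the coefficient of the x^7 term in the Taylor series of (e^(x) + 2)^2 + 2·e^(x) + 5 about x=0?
Expand to order 7: (e^(x) + 2)^2 + 2·e^(x) + 5 = 67·x^7/2520 + 7·x^6/72 + 19·x^5/60 + 11·x^4/12 + 7·x^3/3 + 5·x^2 + 8·x + 16 + O(x^8).
The coefficient of x^7 is 67/2520.

Final answer: 67/2520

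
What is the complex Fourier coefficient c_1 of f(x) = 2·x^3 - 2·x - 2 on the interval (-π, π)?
Compute the real Fourier coefficients first: a_1 = 0, b_1 = -28 + 4·π^2.
Then c_1 = (a_1 − i·b_1)/2 = -2·i·π^2 + 14·i.

Final answer: -2·i·π^2 + 14·i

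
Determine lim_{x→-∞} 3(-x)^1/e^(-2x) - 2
The quotient is an ∞/∞ indeterminate form as x → -∞.
Compare growth rates of the dominant terms (exponentials ≫ polynomials ≫ logarithms), or apply L'Hôpital's rule; the quotient → 0.
Adding the constant: 0 - 2 = -2. Limit = -2.

Final answer: -2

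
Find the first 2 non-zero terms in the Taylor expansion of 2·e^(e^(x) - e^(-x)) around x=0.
4·x + 2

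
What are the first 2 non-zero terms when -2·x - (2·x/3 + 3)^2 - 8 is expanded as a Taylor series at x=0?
-6·x - 17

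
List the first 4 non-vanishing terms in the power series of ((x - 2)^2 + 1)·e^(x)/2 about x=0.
-x^3/12 - x^2/4 + x/2 + 5/2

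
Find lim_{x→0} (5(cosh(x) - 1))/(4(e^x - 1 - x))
Both numerator and denominator → 0 as x → 0; this is a 0/0 indeterminate form.
Expand each to leading order near x = 0: numerator ~ 5·x^2/2, denominator ~ 2·x^2.
The limit of the ratio is 5/4.

Final answer: 5/4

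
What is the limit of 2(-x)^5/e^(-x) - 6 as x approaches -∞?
The quotient is an ∞/∞ indeterminate form as x → -∞.
Compare growth rates of the dominant terms (exponentials ≫ polynomials ≫ logarithms), or apply L'Hôpital's rule; the quotient → 0.
Adding the constant: 0 - 6 = -6. Limit = -6.

Final answer: -6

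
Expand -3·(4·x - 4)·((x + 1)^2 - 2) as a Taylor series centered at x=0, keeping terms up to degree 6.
-12·x^3 - 12·x^2 + 36·x - 12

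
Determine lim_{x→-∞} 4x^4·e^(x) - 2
The product is a 0·∞ indeterminate form at x → -∞.
Rewrite the product as 4x^4 / e^(-x) (an ∞/∞ form) and apply L'Hôpital, or use the standard hierarchy e^(|x|) ≫ |x^4| as x → -∞.
The indeterminate product → 0, so the limit = -2.

Final answer: -2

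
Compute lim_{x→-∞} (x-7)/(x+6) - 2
Evaluate the dominant behaviour as x → -∞; each term tends to a finite value or vanishes.
Limit = -1.

Final answer: -1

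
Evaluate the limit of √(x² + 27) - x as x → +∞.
This is an ∞ − ∞ indeterminate form.
Multiply and divide by the conjugate √(x²+27) + x; the x² terms cancel, leaving 27/(√(x²+27)+x) → 0.
Limit = 0.

Final answer: 0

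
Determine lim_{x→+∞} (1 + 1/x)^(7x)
As x → +∞: write (1 + 1/x)^(7x) = ((1 + 1/x)^x)^7 → (e^1)^7 = e^7.
Limit = e^(7).

Final answer: e^(7)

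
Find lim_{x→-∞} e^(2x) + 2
Evaluate the dominant behaviour as x → -∞; each term tends to a finite value or vanishes.
Limit = 2.

Final answer: 2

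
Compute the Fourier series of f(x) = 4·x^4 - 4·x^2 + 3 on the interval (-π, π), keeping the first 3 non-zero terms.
(208 - 32·π^2)·cos(x) + (-16 + 8·π^2)·cos(2·x) - 4·π^2/3 + 3 + 4·π^4/5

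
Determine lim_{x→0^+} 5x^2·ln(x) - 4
The product is a 0·∞ indeterminate form at x → 0⁺.
Rewrite the product as 5·ln(x) / x^(-2) and apply L'Hôpital, or use the standard hierarchy x^(-2) ≫ |ln x| as x → 0⁺.
The indeterminate product → 0, so the limit = -4.

Final answer: -4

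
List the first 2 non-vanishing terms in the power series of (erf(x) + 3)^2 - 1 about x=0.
12·x/√(π) + 8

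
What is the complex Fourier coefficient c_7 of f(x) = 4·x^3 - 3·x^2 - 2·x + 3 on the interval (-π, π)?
Compute the real Fourier coefficients first: a_7 = 12/49, b_7 = -244/343 + 8·π^2/7.
Then c_7 = (a_7 − i·b_7)/2 = 6/49 - 4·i·π^2/7 + 122·i/343.

Final answer: 6/49 - 4·i·π^2/7 + 122·i/343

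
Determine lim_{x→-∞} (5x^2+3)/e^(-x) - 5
The quotient is an ∞/∞ indeterminate form as x → -∞.
Compare growth rates of the dominant terms (exponentials ≫ polynomials ≫ logarithms), or apply L'Hôpital's rule; the quotient → 0.
Adding the constant: 0 - 5 = -5. Limit = -5.

Final answer: -5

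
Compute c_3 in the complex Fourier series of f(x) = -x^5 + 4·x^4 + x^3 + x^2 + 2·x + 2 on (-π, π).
Compute the real Fourier coefficients first: a_3 = 52/27 - 32·π^2/9, b_3 = -2·π^4/3 - 8/81 + 58·π^2/27.
Then c_3 = (a_3 − i·b_3)/2 = -16·π^2/9 + 26/27 - 29·i·π^2/27 + 4·i/81 + i·π^4/3.

Final answer: -16·π^2/9 + 26/27 - 29·i·π^2/27 + 4·i/81 + i·π^4/3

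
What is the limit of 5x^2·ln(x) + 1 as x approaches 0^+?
The product is a 0·∞ indeterminate form at x → 0⁺.
Rewrite the product as 5·ln(x) / x^(-2) and apply L'Hôpital, or use the standard hierarchy x^(-2) ≫ |ln x| as x → 0⁺.
The indeterminate product → 0, so the limit = 1.

Final answer: 1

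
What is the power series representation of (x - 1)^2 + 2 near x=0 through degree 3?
x^2 - 2·x + 3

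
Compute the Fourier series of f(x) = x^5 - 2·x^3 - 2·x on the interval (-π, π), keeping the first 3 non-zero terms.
(-44·π^2 + 2·π^4 + 260)·sin(x) + (-π^4 - 17/2 + 7·π^2)·sin(2·x) + (-76·π^2/27 + 44/81 + 2·π^4/3)·sin(3·x)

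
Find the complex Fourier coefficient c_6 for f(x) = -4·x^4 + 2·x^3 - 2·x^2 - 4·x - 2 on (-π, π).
Compute the real Fourier coefficients first: a_6 = -8·π^2/9 - 2/27, b_6 = 13/9 - 2·π^2/3.
Then c_6 = (a_6 − i·b_6)/2 = -4·π^2/9 - 1/27 - 13·i/18 + i·π^2/3.

Final answer: -4·π^2/9 - 1/27 - 13·i/18 + i·π^2/3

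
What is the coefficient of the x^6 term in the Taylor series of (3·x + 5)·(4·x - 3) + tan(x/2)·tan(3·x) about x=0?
Expand to order 6: (3·x + 5)·(4·x - 3) + tan(x/2)·tan(3·x) = 1327·x^6/80 + 37·x^4/8 + 27·x^2/2 + 11·x - 15 + O(x^7).
The coefficient of x^6 is 1327/80.

Final answer: 1327/80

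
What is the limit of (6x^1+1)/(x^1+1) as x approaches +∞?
This is an ∞/∞ indeterminate form as x → +∞.
Divide numerator and denominator by x and let the lower-order terms vanish; the leading terms give 6/1 = 6.
Limit = 6.

Final answer: 6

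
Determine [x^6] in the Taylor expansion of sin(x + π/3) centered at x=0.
Expand to order 6: sin(x + π/3) = -√(3)·x^6/1440 + x^5/240 + √(3)·x^4/48 - x^3/12 - √(3)·x^2/4 + x/2 + √(3)/2 + O(x^7).
The coefficient of x^6 is -√(3)/1440.

Final answer: -√(3)/1440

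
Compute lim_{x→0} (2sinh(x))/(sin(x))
Both numerator and denominator → 0 as x → 0; this is a 0/0 indeterminate form.
Expand each to leading order near x = 0: numerator ~ 2·x, denominator ~ x.
The limit of the ratio is 2.

Final answer: 2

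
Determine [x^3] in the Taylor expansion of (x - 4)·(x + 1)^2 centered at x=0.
Expand to order 3: (x - 4)·(x + 1)^2 = x^3 - 2·x^2 - 7·x - 4 + O(x^4).
The coefficient of x^3 is 1.

Final answer: 1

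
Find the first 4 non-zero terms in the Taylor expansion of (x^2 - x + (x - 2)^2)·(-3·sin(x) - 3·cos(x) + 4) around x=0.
-23·x^3/2 + 23·x^2 - 17·x + 4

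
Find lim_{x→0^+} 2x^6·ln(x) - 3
The product is a 0·∞ indeterminate form at x → 0⁺.
Rewrite the product as 2·ln(x) / x^(-6) and apply L'Hôpital, or use the standard hierarchy x^(-6) ≫ |ln x| as x → 0⁺.
The indeterminate product → 0, so the limit = -3.

Final answer: -3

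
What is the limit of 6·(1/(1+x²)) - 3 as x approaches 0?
Direct substitution at x = 0 gives 3.

Final answer: 3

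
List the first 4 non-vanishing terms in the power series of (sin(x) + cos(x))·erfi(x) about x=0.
x^4/(3·√(π)) - x^3/(3·√(π)) + 2·x^2/√(π) + 2·x/√(π)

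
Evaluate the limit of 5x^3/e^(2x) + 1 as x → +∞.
The quotient is an ∞/∞ indeterminate form as x → +∞.
The exponential denominator e^(2x) dominates the polynomial numerator (e^x ≫ x^3 as x → ∞), so the quotient → 0.
Adding the constant: 0 + 1 = 1. Limit = 1.

Final answer: 1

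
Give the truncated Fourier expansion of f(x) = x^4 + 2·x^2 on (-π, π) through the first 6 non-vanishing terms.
(40 - 8·π^2)·cos(x) + (-1 + 2·π^2)·cos(2·x) + (-8·π^2/9 - 8/27)·cos(3·x) + (5/16 + π^2/2)·cos(4·x) + (-8·π^2/25 - 152/625)·cos(5·x) + 2·π^2/3 + π^4/5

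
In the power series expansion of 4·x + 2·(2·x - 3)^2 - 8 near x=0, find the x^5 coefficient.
Expand to order 5: 4·x + 2·(2·x - 3)^2 - 8 = 8·x^2 - 20·x + 10 + O(x^6).
The coefficient of x^5 is 0.

Final answer: 0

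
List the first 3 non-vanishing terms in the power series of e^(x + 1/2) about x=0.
x^2·e^(1/2)/2 + x·e^(1/2) + e^(1/2)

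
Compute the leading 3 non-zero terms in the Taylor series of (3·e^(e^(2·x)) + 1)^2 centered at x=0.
x^2·(1 + 3·e)^2·(36·e^(2)/(1 + 3·e)^2 + 24·e/(1 + 3·e)) + 12·e·x·(1 + 3·e) + (1 + 3·e)^2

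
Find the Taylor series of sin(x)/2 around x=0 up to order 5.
x^5/240 - x^3/12 + x/2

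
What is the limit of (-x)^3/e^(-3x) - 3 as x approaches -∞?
The quotient is an ∞/∞ indeterminate form as x → -∞.
Compare growth rates of the dominant terms (exponentials ≫ polynomials ≫ logarithms), or apply L'Hôpital's rule; the quotient → 0.
Adding the constant: 0 - 3 = -3. Limit = -3.

Final answer: -3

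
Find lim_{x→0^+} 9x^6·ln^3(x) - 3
The product is a 0·∞ indeterminate form at x → 0⁺.
Rewrite the product as 9·ln^3(x) / x^(-6) and apply L'Hôpital, or use the standard hierarchy x^(-6) ≫ |ln x|^3 as x → 0⁺.
The indeterminate product → 0, so the limit = -3.

Final answer: -3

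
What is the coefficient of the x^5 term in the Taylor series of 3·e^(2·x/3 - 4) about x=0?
Expand to order 5: 3·e^(2·x/3 - 4) = 4·x^5·e^(-4)/1215 + 2·x^4·e^(-4)/81 + 4·x^3·e^(-4)/27 + 2·x^2·e^(-4)/3 + 2·x·e^(-4) + 3·e^(-4) + O(x^6).
The coefficient of x^5 is 4·e^(-4)/1215.

Final answer: 4·e^(-4)/1215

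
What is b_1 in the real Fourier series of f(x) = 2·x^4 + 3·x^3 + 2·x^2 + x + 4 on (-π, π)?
b_1 = (1/π) ∫_{-π}^{π} f(x)·sin(1x) dx.
Evaluate the integral (use parity and integration by parts as needed): b_1 = -34 + 6·π^2.

Final answer: -34 + 6·π^2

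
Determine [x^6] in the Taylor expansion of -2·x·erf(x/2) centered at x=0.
Expand to order 6: -2·x·erf(x/2) = -x^6/(80·√(π)) + x^4/(6·√(π)) - 2·x^2/√(π) + O(x^7).
The coefficient of x^6 is -1/(80·√(π)).

Final answer: -1/(80·√(π))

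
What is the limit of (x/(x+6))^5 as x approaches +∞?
As x → +∞: x/(x+6) = 1/(1 + 6/x) → 1, and the 5th power of a limit-1 base also → 1.
Limit = 1.

Final answer: 1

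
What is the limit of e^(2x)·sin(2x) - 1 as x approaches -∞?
Evaluate the dominant behaviour as x → -∞; each term tends to a finite value or vanishes.
Limit = -1.

Final answer: -1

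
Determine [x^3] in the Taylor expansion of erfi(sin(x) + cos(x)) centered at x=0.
Expand to order 3: erfi(sin(x) + cos(x)) = -e·x^3/(3·√(π)) + e·x^2/√(π) + 2·e·x/√(π) + erfi(1) + O(x^4).
The coefficient of x^3 is -e/(3·√(π)).

Final answer: -e/(3·√(π))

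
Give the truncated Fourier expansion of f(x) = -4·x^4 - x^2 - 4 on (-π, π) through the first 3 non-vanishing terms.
(-188 + 32·π^2)·cos(x) + (11 - 8·π^2)·cos(2·x) - 4·π^4/5 - 4 - π^2/3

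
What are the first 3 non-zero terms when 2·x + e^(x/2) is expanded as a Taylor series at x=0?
x^2/8 + 5·x/2 + 1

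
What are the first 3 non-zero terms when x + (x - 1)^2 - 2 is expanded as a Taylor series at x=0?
x^2 - x - 1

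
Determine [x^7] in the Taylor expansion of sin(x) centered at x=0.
Expand to order 7: sin(x) = -x^7/5040 + x^5/120 - x^3/6 + x + O(x^8).
The coefficient of x^7 is -1/5040.

Final answer: -1/5040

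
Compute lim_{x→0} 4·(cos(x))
Direct substitution at x = 0 gives 4.

Final answer: 4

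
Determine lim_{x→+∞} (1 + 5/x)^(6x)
As x → +∞: write (1 + 5/x)^(6x) = ((1 + 5/x)^x)^6 → (e^5)^6 = e^30.
Limit = e^(30).

Final answer: e^(30)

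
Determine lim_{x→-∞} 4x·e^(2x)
This is a 0·∞ indeterminate form at x → -∞.
Rewrite the product as 4x / e^(-2x) (an ∞/∞ form) and apply L'Hôpital, or use the standard hierarchy e^(2|x|) ≫ |x| as x → -∞.
The indeterminate product → 0, so the limit = 0.

Final answer: 0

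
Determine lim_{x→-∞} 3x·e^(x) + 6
The product is a 0·∞ indeterminate form at x → -∞.
Rewrite the product as 3x / e^(-x) (an ∞/∞ form) and apply L'Hôpital, or use the standard hierarchy e^(|x|) ≫ |x| as x → -∞.
The indeterminate product → 0, so the limit = 6.

Final answer: 6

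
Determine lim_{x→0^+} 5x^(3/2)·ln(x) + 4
The product is a 0·∞ indeterminate form at x → 0⁺.
Rewrite the product as 5·ln(x) / x^(-3/2) and apply L'Hôpital, or use the standard hierarchy x^(-3/2) ≫ |ln x| as x → 0⁺.
The indeterminate product → 0, so the limit = 4.

Final answer: 4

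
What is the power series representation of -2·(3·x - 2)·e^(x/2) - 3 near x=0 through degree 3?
-2·x^3/3 - 5·x^2/2 - 4·x + 1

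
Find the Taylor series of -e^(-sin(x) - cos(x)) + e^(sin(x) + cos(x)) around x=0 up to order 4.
x^4·(-5·e/24 - 5·e^(-1)/24) + x^3·(-e/2 + e^(-1)/2) - x^2·e^(-1) + x·(e^(-1) + e) - e^(-1) + e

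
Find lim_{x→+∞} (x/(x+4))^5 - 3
As x → +∞: x/(x+4) = 1/(1 + 4/x) → 1, and the 5th power of a limit-1 base also → 1; with the additive constant, 1 - 3 = -2.
Limit = -2.

Final answer: -2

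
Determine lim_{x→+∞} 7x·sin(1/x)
As x → +∞: let u = 1/x → 0⁺; then 7·x·sin(1/x) = 7·1·sin(u)/u → 7·1·1 = 7.
Limit = 7.

Final answer: 7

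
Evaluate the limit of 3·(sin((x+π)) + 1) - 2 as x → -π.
Direct substitution at x = -π gives 1.

Final answer: 1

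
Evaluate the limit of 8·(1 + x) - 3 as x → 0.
Direct substitution at x = 0 gives 5.

Final answer: 5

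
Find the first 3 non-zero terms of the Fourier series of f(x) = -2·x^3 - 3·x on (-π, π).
(18 - 4·π^2)·sin(x) + 2·π^2·sin(2·x) + (-4·π^2/3 - 10/9)·sin(3·x)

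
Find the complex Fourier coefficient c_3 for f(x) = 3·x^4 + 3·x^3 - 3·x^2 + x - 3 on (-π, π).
Compute the real Fourier coefficients first: a_3 = 28/9 - 8·π^2/3, b_3 = -2/3 + 2·π^2.
Then c_3 = (a_3 − i·b_3)/2 = -4·π^2/3 + 14/9 - i·π^2 + i/3.

Final answer: -4·π^2/3 + 14/9 - i·π^2 + i/3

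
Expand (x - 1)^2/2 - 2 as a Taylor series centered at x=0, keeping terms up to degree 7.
x^2/2 - x - 3/2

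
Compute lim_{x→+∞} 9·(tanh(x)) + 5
Evaluate the dominant behaviour as x → +∞; each term tends to a finite value or vanishes.
Limit = 14.

Final answer: 14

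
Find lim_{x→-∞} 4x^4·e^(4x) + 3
The product is a 0·∞ indeterminate form at x → -∞.
Rewrite the product as 4x^4 / e^(-4x) (an ∞/∞ form) and apply L'Hôpital, or use the standard hierarchy e^(4|x|) ≫ |x^4| as x → -∞.
The indeterminate product → 0, so the limit = 3.

Final answer: 3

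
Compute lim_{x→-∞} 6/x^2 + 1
Evaluate the dominant behaviour as x → -∞; each term tends to a finite value or vanishes.
Limit = 1.

Final answer: 1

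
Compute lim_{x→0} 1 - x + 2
Direct substitution at x = 0 gives 3.

Final answer: 3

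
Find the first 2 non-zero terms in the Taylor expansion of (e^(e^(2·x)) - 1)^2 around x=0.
4·e·x·(-1 + e) + (-1 + e)^2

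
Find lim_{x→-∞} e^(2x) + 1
Evaluate the dominant behaviour as x → -∞; each term tends to a finite value or vanishes.
Limit = 1.

Final answer: 1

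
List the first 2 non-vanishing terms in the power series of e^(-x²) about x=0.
1 - x^2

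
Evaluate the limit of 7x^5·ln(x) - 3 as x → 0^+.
The product is a 0·∞ indeterminate form at x → 0⁺.
Rewrite the product as 7·ln(x) / x^(-5) and apply L'Hôpital, or use the standard hierarchy x^(-5) ≫ |ln x| as x → 0⁺.
The indeterminate product → 0, so the limit = -3.

Final answer: -3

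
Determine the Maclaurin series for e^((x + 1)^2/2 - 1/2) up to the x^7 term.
29·x^7/630 + 19·x^6/180 + 13·x^5/60 + 5·x^4/12 + 2·x^3/3 + x^2 + x + 1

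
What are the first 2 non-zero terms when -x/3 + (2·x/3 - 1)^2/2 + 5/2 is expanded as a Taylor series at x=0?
3 - x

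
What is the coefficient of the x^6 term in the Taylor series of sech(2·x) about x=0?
Expand to order 6: sech(2·x) = -244·x^6/45 + 10·x^4/3 - 2·x^2 + 1 + O(x^7).
The coefficient of x^6 is -244/45.

Final answer: -244/45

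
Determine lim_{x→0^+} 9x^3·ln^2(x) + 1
The product is a 0·∞ indeterminate form at x → 0⁺.
Rewrite the product as 9·ln^2(x) / x^(-3) and apply L'Hôpital, or use the standard hierarchy x^(-3) ≫ |ln x|^2 as x → 0⁺.
The indeterminate product → 0, so the limit = 1.

Final answer: 1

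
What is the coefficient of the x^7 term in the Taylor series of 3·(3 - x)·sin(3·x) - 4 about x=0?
Expand to order 7: 3·(3 - x)·sin(3·x) - 4 = -2187·x^7/560 - 243·x^6/40 + 729·x^5/40 + 27·x^4/2 - 81·x^3/2 - 9·x^2 + 27·x - 4 + O(x^8).
The coefficient of x^7 is -2187/560.

Final answer: -2187/560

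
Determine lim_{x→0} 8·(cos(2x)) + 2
Direct substitution at x = 0 gives 10.

Final answer: 10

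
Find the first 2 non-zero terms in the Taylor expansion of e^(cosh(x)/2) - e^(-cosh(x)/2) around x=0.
x^2·(e^(-1/2)/4 + e^(1/2)/4) - e^(-1/2) + e^(1/2)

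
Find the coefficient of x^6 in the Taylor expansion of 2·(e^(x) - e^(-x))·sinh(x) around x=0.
Expand to order 6: 2·(e^(x) - e^(-x))·sinh(x) = 8·x^6/45 + 4·x^4/3 + 4·x^2 + O(x^7).
The coefficient of x^6 is 8/45.

Final answer: 8/45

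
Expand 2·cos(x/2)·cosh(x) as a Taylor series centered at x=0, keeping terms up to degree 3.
3·x^2/4 + 2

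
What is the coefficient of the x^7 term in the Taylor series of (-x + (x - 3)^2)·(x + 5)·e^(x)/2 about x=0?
Expand to order 7: (-x + (x - 3)^2)·(x + 5)·e^(x)/2 = -11·x^7/10080 - 17·x^6/480 - 13·x^5/48 - 59·x^4/48 - 13·x^3/4 - 11·x^2/4 + 19·x/2 + 45/2 + O(x^8).
The coefficient of x^7 is -11/10080.

Final answer: -11/10080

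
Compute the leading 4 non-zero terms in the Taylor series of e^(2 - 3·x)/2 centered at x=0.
-9·x^3·e^(2)/4 + 9·x^2·e^(2)/4 - 3·x·e^(2)/2 + e^(2)/2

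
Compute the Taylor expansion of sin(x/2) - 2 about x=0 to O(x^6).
x^5/3840 - x^3/48 + x/2 - 2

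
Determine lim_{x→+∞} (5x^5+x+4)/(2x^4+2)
This is an ∞/∞ indeterminate form as x → +∞.
Divide numerator and denominator by x^5 and let the lower-order terms vanish; the numerator's degree 5 exceeds the denominator's degree 4, so the quotient diverges.
Limit = ∞.

Final answer: ∞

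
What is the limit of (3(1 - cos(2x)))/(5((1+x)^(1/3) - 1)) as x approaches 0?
Both numerator and denominator → 0 as x → 0; this is a 0/0 indeterminate form.
Expand each to leading order near x = 0: numerator ~ 6·x^2, denominator ~ 5·x/3.
The limit of the ratio is 0.

Final answer: 0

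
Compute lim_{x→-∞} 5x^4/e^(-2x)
This is an ∞/∞ indeterminate form as x → -∞.
Compare growth rates of the dominant terms (exponentials ≫ polynomials ≫ logarithms), or apply L'Hôpital's rule; the quotient → 0.
Limit = 0.

Final answer: 0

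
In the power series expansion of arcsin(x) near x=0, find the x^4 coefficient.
Expand to order 4: arcsin(x) = x^3/6 + x + O(x^5).
The coefficient of x^4 is 0.

Final answer: 0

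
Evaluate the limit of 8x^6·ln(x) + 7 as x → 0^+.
The product is a 0·∞ indeterminate form at x → 0⁺.
Rewrite the product as 8·ln(x) / x^(-6) and apply L'Hôpital, or use the standard hierarchy x^(-6) ≫ |ln x| as x → 0⁺.
The indeterminate product → 0, so the limit = 7.

Final answer: 7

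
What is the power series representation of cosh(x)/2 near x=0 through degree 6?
x^6/1440 + x^4/48 + x^2/4 + 1/2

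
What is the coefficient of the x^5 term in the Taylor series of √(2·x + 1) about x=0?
Expand to order 5: √(2·x + 1) = 7·x^5/8 - 5·x^4/8 + x^3/2 - x^2/2 + x + 1 + O(x^6).
The coefficient of x^5 is 7/8.

Final answer: 7/8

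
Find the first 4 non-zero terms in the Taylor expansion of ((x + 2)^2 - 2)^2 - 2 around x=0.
8·x^3 + 20·x^2 + 16·x + 2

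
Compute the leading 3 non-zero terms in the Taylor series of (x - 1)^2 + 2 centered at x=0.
x^2 - 2·x + 3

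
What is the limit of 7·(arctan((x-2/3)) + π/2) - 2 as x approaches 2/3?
Direct substitution at x = 2/3 gives -2 + 7·π/2.

Final answer: -2 + 7·π/2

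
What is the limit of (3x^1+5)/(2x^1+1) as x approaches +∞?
This is an ∞/∞ indeterminate form as x → +∞.
Divide numerator and denominator by x and let the lower-order terms vanish; the leading terms give 3/2.
Limit = 3/2.

Final answer: 3/2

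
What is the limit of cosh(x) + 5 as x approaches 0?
Direct substitution at x = 0 gives 6.

Final answer: 6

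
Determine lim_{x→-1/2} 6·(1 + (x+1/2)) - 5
Direct substitution at x = -1/2 gives 1.

Final answer: 1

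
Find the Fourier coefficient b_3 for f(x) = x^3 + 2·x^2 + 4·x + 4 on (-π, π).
b_3 = (1/π) ∫_{-π}^{π} f(x)·sin(3x) dx.
Evaluate the integral (use parity and integration by parts as needed): b_3 = 20/9 + 2·π^2/3.

Final answer: 20/9 + 2·π^2/3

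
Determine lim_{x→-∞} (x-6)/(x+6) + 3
Evaluate the dominant behaviour as x → -∞; each term tends to a finite value or vanishes.
Limit = 4.

Final answer: 4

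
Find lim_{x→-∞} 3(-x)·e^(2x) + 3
The product is a 0·∞ indeterminate form at x → -∞.
Rewrite the product as 3(-x) / e^(-2x) (an ∞/∞ form) and apply L'Hôpital, or use the standard hierarchy e^(2|x|) ≫ |(-x)| as x → -∞.
The indeterminate product → 0, so the limit = 3.

Final answer: 3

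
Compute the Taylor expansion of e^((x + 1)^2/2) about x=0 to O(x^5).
5·x^4·e^(1/2)/12 + 2·x^3·e^(1/2)/3 + x^2·e^(1/2) + x·e^(1/2) + e^(1/2)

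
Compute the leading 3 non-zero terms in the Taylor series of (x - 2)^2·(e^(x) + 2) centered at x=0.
x^2 - 8·x + 12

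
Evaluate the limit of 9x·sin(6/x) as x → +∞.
As x → +∞: let u = 6/x → 0⁺; then 9·x·sin(6/x) = 9·6·sin(u)/u → 9·6·1 = 54.
Limit = 54.

Final answer: 54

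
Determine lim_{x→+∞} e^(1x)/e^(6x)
This is an ∞/∞ indeterminate form as x → +∞.
Rewrite e^(1x)/e^(6x) = e^((1−6)x) = e^(-5x); the exponent coefficient is -5 < 0 so e^(-5x) → 0.
Limit = 0.

Final answer: 0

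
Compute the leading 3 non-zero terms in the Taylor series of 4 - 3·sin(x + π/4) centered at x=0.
3·√(2)·x^2/4 - 3·√(2)·x/2 - 3·√(2)/2 + 4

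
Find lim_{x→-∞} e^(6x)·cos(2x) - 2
Evaluate the dominant behaviour as x → -∞; each term tends to a finite value or vanishes.
Limit = -2.

Final answer: -2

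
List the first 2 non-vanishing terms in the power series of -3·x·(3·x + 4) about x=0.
-9·x^2 - 12·x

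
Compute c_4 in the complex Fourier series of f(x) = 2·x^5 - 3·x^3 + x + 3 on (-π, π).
Compute the real Fourier coefficients first: a_4 = 0, b_4 = -π^4 - 49/32 + 11·π^2/4.
Then c_4 = (a_4 − i·b_4)/2 = -11·i·π^2/8 + 49·i/64 + i·π^4/2.

Final answer: -11·i·π^2/8 + 49·i/64 + i·π^4/2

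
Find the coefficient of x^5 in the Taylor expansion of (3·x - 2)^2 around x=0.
Expand to order 5: (3·x - 2)^2 = 9·x^2 - 12·x + 4 + O(x^6).
The coefficient of x^5 is 0.

Final answer: 0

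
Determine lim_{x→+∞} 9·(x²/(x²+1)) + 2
Evaluate the dominant behaviour as x → +∞; each term tends to a finite value or vanishes.
Limit = 11.

Final answer: 11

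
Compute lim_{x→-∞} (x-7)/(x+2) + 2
Evaluate the dominant behaviour as x → -∞; each term tends to a finite value or vanishes.
Limit = 3.

Final answer: 3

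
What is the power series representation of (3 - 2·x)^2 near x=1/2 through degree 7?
4 - 8·(x - 1/2) + 4·(x - 1/2)^2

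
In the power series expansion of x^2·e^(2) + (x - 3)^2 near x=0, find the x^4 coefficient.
Expand to order 4: x^2·e^(2) + (x - 3)^2 = x^2·(1 + e^(2)) - 6·x + 9 + O(x^5).
The coefficient of x^4 is 0.

Final answer: 0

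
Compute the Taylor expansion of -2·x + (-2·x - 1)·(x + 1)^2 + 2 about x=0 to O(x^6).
-2·x^3 - 5·x^2 - 6·x + 1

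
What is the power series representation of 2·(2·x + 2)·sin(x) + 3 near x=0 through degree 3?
-2·x^3/3 + 4·x^2 + 4·x + 3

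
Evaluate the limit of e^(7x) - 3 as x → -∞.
Evaluate the dominant behaviour as x → -∞; each term tends to a finite value or vanishes.
Limit = -3.

Final answer: -3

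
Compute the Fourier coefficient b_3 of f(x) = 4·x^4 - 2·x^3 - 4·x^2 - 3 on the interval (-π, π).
b_3 = (1/π) ∫_{-π}^{π} f(x)·sin(3x) dx.
Evaluate the integral (use parity and integration by parts as needed): b_3 = 8/9 - 4·π^2/3.

Final answer: 8/9 - 4·π^2/3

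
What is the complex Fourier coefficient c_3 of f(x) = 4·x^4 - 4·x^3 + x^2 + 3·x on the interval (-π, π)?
Compute the real Fourier coefficients first: a_3 = 52/27 - 32·π^2/9, b_3 = 34/9 - 8·π^2/3.
Then c_3 = (a_3 − i·b_3)/2 = -16·π^2/9 + 26/27 - 17·i/9 + 4·i·π^2/3.

Final answer: -16·π^2/9 + 26/27 - 17·i/9 + 4·i·π^2/3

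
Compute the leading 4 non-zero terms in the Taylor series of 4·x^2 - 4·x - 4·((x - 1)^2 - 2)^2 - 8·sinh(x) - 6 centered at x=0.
44·x^3/3 - 4·x^2 - 28·x - 10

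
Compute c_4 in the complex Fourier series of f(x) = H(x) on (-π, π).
Compute the real Fourier coefficients first: a_4 = 0, b_4 = 0.
Then c_4 = (a_4 − i·b_4)/2 = 0.

Final answer: 0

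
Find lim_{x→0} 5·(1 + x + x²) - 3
Direct substitution at x = 0 gives 2.

Final answer: 2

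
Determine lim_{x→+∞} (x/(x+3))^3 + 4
As x → +∞: x/(x+3) = 1/(1 + 3/x) → 1, and the 3rd power of a limit-1 base also → 1; with the additive constant, 1 + 4 = 5.
Limit = 5.

Final answer: 5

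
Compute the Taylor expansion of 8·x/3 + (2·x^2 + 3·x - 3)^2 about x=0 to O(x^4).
12·x^3 - 3·x^2 - 46·x/3 + 9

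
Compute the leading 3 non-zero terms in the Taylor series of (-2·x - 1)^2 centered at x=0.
4·x^2 + 4·x + 1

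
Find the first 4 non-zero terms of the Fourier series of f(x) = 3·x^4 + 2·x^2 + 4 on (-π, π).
(136 - 24·π^2)·cos(x) + (-7 + 6·π^2)·cos(2·x) + (8/9 - 8·π^2/3)·cos(3·x) + 4 + 2·π^2/3 + 3·π^4/5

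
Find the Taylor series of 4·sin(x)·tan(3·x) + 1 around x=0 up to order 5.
34·x^4 + 12·x^2 + 1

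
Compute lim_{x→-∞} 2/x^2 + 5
Evaluate the dominant behaviour as x → -∞; each term tends to a finite value or vanishes.
Limit = 5.

Final answer: 5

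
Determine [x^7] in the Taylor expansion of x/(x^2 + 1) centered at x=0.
Expand to order 7: x/(x^2 + 1) = -x^7 + x^5 - x^3 + x + O(x^8).
The coefficient of x^7 is -1.

Final answer: -1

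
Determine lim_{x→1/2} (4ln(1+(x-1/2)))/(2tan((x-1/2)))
Both numerator and denominator → 0 as x → 1/2; this is a 0/0 indeterminate form.
Expand each to leading order near x = 1/2: numerator ~ 4·(x - 1/2), denominator ~ 2·(x - 1/2).
The limit of the ratio is 2.

Final answer: 2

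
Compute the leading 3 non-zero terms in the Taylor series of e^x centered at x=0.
x^2/2 + x + 1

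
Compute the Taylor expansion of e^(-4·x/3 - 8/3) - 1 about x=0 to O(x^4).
-32·x^3·e^(-8/3)/81 + 8·x^2·e^(-8/3)/9 - 4·x·e^(-8/3)/3 - 1 + e^(-8/3)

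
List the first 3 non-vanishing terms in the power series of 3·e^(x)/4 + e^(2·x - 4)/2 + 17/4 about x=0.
x^2·(e^(-4) + 3/8) + x·(e^(-4) + 3/4) + e^(-4)/2 + 5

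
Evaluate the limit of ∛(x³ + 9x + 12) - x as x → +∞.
This is an ∞ − ∞ indeterminate form.
Multiply by (A² + AB + B²)/(A² + AB + B²) where A = ∛(x³+9x + 12), B = x to use A³ − B³ = (A−B)(A²+AB+B²); the x³ terms cancel, leaving (9x + 12)/(A²+AB+B²) with denominator ~ 3x², so the limit is 0.
Limit = 0.

Final answer: 0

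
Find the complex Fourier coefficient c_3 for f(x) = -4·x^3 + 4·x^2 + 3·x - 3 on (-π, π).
Compute the real Fourier coefficients first: a_3 = -16/9, b_3 = 34/9 - 8·π^2/3.
Then c_3 = (a_3 − i·b_3)/2 = -8/9 - 17·i/9 + 4·i·π^2/3.

Final answer: -8/9 - 17·i/9 + 4·i·π^2/3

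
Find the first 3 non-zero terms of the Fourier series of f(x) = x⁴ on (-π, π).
(48 - 8·π^2)·cos(x) + (-3 + 2·π^2)·cos(2·x) + π^4/5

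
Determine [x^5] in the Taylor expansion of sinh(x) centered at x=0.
Expand to order 5: sinh(x) = x^5/120 + x^3/6 + x + O(x^6).
The coefficient of x^5 is 1/120.

Final answer: 1/120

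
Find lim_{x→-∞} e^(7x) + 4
Evaluate the dominant behaviour as x → -∞; each term tends to a finite value or vanishes.
Limit = 4.

Final answer: 4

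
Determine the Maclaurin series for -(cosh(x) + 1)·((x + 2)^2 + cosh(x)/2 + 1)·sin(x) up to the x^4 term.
-2·x^4/3 - 41·x^3/12 - 8·x^2 - 11·x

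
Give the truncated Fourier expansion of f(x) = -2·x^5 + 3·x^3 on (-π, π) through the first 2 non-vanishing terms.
(-516 - 4·π^4 + 86·π^2)·sin(x) + (-13·π^2 + 39/2 + 2·π^4)·sin(2·x)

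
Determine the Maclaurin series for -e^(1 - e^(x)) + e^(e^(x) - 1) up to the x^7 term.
443·x^7/2520 + 53·x^6/180 + 9·x^5/20 + 7·x^4/12 + 2·x^3/3 + x^2 + 2·x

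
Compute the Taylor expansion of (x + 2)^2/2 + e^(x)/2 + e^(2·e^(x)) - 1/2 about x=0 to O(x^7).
x^6·(1/1440 + 27·e^(2)/8) + x^5·(1/240 + 227·e^(2)/60) + x^4·(1/48 + 47·e^(2)/12) + x^3·(1/12 + 11·e^(2)/3) + x^2·(3/4 + 3·e^(2)) + x·(5/2 + 2·e^(2)) + 2 + e^(2)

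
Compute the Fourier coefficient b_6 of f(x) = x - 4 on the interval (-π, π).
b_6 = (1/π) ∫_{-π}^{π} f(x)·sin(6x) dx.
Evaluate the integral (use parity and integration by parts as needed): b_6 = -1/3.

Final answer: -1/3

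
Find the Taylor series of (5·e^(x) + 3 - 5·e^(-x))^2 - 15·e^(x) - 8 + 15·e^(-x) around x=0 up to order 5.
x^5/4 + 100·x^4/3 + 5·x^3 + 100·x^2 + 30·x + 1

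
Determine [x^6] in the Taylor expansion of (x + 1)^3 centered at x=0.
Expand to order 6: (x + 1)^3 = x^3 + 3·x^2 + 3·x + 1 + O(x^7).
The coefficient of x^6 is 0.

Final answer: 0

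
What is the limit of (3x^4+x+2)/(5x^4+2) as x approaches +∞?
This is an ∞/∞ indeterminate form as x → +∞.
Divide numerator and denominator by x^4 and let the lower-order terms vanish; the leading terms give 3/5.
Limit = 3/5.

Final answer: 3/5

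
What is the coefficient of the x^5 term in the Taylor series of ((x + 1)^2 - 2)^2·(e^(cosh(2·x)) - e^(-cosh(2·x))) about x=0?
Expand to order 5: ((x + 1)^2 - 2)^2·(e^(cosh(2·x)) - e^(-cosh(2·x))) = x^5·(-8·e/3 + 40·e^(-1)/3) + x^4·(5·e^(-1)/3 + 23·e/3) + x^3·(-4·e - 12·e^(-1)) + 4·e·x^2 + x·(-4·e + 4·e^(-1)) - e^(-1) + e + O(x^6).
The coefficient of x^5 is -8·e/3 + 40·e^(-1)/3.

Final answer: -8·e/3 + 40·e^(-1)/3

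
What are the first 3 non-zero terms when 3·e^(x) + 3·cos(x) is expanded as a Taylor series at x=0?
x^3/2 + 3·x + 6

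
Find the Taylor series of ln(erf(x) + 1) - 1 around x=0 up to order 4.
x^4·(-12 + 4·π)/(3·π^2) + x^3·(8 - 2·π)/(3·π^(3/2)) - 2·x^2/π + 2·x/√(π) - 1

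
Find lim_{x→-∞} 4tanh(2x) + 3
Evaluate the dominant behaviour as x → -∞; each term tends to a finite value or vanishes.
Limit = -1.

Final answer: -1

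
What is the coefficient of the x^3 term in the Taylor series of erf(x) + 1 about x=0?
Expand to order 3: erf(x) + 1 = -2·x^3/(3·√(π)) + 2·x/√(π) + 1 + O(x^4).
The coefficient of x^3 is -2/(3·√(π)).

Final answer: -2/(3·√(π))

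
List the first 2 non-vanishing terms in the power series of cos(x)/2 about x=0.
1/2 - x^2/4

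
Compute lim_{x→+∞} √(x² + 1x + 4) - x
This is an ∞ − ∞ indeterminate form.
Multiply and divide by the conjugate √(x²+1x + 4) + x; the x² terms cancel, leaving (1x + 4)/(√(x²+1x + 4)+x) → 1/2.
Limit = 1/2.

Final answer: 1/2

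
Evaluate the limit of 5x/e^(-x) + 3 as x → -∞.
The quotient is an ∞/∞ indeterminate form as x → -∞.
Compare growth rates of the dominant terms (exponentials ≫ polynomials ≫ logarithms), or apply L'Hôpital's rule; the quotient → 0.
Adding the constant: 0 + 3 = 3. Limit = 3.

Final answer: 3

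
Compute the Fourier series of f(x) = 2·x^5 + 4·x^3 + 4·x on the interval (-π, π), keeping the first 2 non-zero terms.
(-72·π^2 + 4·π^4 + 440)·sin(x) + (-2·π^4 - 13 + 6·π^2)·sin(2·x)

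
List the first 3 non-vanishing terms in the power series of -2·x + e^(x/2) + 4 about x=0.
x^2/8 - 3·x/2 + 5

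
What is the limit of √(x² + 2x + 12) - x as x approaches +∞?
This is an ∞ − ∞ indeterminate form.
Multiply and divide by the conjugate √(x²+2x + 12) + x; the x² terms cancel, leaving (2x + 12)/(√(x²+2x + 12)+x) → 2/2 = 1.
Limit = 1.

Final answer: 1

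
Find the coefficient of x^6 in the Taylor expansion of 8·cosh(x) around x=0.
Expand to order 6: 8·cosh(x) = x^6/90 + x^4/3 + 4·x^2 + 8 + O(x^7).
The coefficient of x^6 is 1/90.

Final answer: 1/90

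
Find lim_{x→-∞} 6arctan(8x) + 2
Evaluate the dominant behaviour as x → -∞; each term tends to a finite value or vanishes.
Limit = 2 - 3·π.

Final answer: 2 - 3·π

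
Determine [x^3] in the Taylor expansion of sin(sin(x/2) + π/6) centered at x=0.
Expand to order 3: sin(sin(x/2) + π/6) = -√(3)·x^3/48 - x^2/16 + √(3)·x/4 + 1/2 + O(x^4).
The coefficient of x^3 is -√(3)/48.

Final answer: -√(3)/48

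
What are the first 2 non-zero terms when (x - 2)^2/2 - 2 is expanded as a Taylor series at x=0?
x^2/2 - 2·x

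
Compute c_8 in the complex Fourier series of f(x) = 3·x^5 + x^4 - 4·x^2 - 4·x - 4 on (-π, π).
Compute the real Fourier coefficients first: a_8 = -67/256 + π^2/8, b_8 = -3·π^4/4 + 2003/2048 + 15·π^2/64.
Then c_8 = (a_8 − i·b_8)/2 = -67/512 + π^2/16 - 15·i·π^2/128 - 2003·i/4096 + 3·i·π^4/8.

Final answer: -67/512 + π^2/16 - 15·i·π^2/128 - 2003·i/4096 + 3·i·π^4/8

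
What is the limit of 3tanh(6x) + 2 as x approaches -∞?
Evaluate the dominant behaviour as x → -∞; each term tends to a finite value or vanishes.
Limit = -1.

Final answer: -1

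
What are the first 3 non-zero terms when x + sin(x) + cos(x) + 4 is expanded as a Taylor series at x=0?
-x^2/2 + 2·x + 5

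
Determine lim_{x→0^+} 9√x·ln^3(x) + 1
The product is a 0·∞ indeterminate form at x → 0⁺.
Rewrite the product as 9·ln^3(x) / x^(-1/2) and apply L'Hôpital, or use the standard hierarchy x^(-1/2) ≫ |ln x|^3 as x → 0⁺.
The indeterminate product → 0, so the limit = 1.

Final answer: 1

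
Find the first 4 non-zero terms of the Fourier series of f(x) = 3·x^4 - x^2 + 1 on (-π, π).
(148 - 24·π^2)·cos(x) + (-10 + 6·π^2)·cos(2·x) + (20/9 - 8·π^2/3)·cos(3·x) - π^2/3 + 1 + 3·π^4/5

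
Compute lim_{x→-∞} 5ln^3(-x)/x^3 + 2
The quotient is an ∞/∞ indeterminate form as x → -∞.
Compare growth rates of the dominant terms (exponentials ≫ polynomials ≫ logarithms), or apply L'Hôpital's rule; the quotient → 0.
Adding the constant: 0 + 2 = 2. Limit = 2.

Final answer: 2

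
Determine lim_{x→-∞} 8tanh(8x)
Evaluate the dominant behaviour as x → -∞; each term tends to a finite value or vanishes.
Limit = -8.

Final answer: -8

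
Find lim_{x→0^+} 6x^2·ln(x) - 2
The product is a 0·∞ indeterminate form at x → 0⁺.
Rewrite the product as 6·ln(x) / x^(-2) and apply L'Hôpital, or use the standard hierarchy x^(-2) ≫ |ln x| as x → 0⁺.
The indeterminate product → 0, so the limit = -2.

Final answer: -2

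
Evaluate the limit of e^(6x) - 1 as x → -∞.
Evaluate the dominant behaviour as x → -∞; each term tends to a finite value or vanishes.
Limit = -1.

Final answer: -1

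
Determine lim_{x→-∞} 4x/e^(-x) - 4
The quotient is an ∞/∞ indeterminate form as x → -∞.
Compare growth rates of the dominant terms (exponentials ≫ polynomials ≫ logarithms), or apply L'Hôpital's rule; the quotient → 0.
Adding the constant: 0 - 4 = -4. Limit = -4.

Final answer: -4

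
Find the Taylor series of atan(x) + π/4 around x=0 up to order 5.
x^5/5 - x^3/3 + x + π/4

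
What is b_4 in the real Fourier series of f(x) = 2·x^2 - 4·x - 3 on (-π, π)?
b_4 = (1/π) ∫_{-π}^{π} f(x)·sin(4x) dx.
Evaluate the integral (use parity and integration by parts as needed): b_4 = 2.

Final answer: 2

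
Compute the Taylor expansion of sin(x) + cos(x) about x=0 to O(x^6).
x^5/120 + x^4/24 - x^3/6 - x^2/2 + x + 1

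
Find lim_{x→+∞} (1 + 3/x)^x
As x → +∞: this is the defining limit (1 + 3/x)^x → e^3.
Limit = e^(3).

Final answer: e^(3)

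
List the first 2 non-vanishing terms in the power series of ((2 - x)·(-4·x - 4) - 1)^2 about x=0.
72·x + 81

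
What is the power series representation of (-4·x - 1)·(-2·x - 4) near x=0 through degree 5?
8·x^2 + 18·x + 4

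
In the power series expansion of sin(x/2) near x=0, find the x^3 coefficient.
Expand to order 3: sin(x/2) = -x^3/48 + x/2 + O(x^4).
The coefficient of x^3 is -1/48.

Final answer: -1/48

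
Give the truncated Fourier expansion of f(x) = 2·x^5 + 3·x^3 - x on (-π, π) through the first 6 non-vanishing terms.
(-74·π^2 + 4·π^4 + 442)·sin(x) + (-2·π^4 - 19/2 + 7·π^2)·sin(2·x) + (-26·π^2/27 - 2/81 + 4·π^4/3)·sin(3·x) + (-π^4 - π^2/4 + 19/32)·sin(4·x) + (-334/625 + 14·π^2/25 + 4·π^4/5)·sin(5·x) + (-2·π^4/3 - 17·π^2/27 + 71/162)·sin(6·x)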